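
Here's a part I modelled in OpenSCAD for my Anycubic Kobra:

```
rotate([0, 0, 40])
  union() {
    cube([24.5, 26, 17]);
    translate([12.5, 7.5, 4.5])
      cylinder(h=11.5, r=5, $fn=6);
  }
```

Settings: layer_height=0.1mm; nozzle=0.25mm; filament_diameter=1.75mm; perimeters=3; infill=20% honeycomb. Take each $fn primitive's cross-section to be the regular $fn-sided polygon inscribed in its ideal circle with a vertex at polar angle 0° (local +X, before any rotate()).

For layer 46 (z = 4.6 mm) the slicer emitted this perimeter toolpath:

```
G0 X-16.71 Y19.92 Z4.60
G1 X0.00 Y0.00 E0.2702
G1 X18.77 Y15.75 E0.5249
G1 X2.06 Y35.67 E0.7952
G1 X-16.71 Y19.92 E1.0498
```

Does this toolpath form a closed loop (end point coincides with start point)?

Start point (G0): (-16.71, 19.92). End point (last G1): the path returns to the start — closed.

yes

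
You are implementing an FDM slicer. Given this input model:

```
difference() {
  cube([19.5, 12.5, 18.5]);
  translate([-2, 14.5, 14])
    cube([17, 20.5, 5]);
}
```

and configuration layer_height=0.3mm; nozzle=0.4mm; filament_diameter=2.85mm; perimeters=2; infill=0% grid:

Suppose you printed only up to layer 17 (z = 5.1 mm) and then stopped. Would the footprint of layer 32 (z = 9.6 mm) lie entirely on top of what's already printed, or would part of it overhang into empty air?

Compare the two slices. At z = 5.1: the 19.5×12.5 cube contributes its full rectangle (area 243.75 mm²); the cube at (-2, 14.5) is not intersected at this z (z outside [14, 19]); After the difference (first − rest): none of the subtracted shapes is present at this height, so the 19.5×12.5 cube is unchanged — area = 243.75 mm². At z = 9.6: the 19.5×12.5 cube contributes its full rectangle (area 243.75 mm²); the cube at (-2, 14.5) is absent (z outside [14, 19]); Subtracting the remaining from the first: none of the subtracted shapes is present at this height, so the 19.5×12.5 cube is unchanged — area = 243.75 mm². Checking containment: the cross-section at z = 9.6 is a subset of the cross-section at z = 5.1.

entirely on top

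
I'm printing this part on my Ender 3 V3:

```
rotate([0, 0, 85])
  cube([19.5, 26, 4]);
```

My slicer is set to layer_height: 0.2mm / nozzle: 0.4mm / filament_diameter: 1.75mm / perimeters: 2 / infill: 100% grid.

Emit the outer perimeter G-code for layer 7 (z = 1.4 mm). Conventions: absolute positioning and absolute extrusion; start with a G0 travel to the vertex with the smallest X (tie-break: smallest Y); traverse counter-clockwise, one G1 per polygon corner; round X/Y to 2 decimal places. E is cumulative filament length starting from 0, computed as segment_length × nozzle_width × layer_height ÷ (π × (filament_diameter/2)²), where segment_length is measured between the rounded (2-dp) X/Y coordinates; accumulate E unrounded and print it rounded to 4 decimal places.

At z = 1.4 mm: the 19.5×26 cube contributes its full rectangle; (rotated 85° about Z; rotation is an isometry so areas/perimeters/island counts are preserved). The outline is a single polygon with 4 vertices. Extrusion per mm of travel: 0.4 × 0.2 / (π × 0.875²) = 0.033260. Accumulating E over each segment gives final E = 3.0265.

G0 X-25.90 Y2.27 Z1.40
G1 X0.00 Y0.00 E0.8647
G1 X1.70 Y19.43 E1.5135
G1 X-24.20 Y21.69 E2.3782
G1 X-25.90 Y2.27 E3.0265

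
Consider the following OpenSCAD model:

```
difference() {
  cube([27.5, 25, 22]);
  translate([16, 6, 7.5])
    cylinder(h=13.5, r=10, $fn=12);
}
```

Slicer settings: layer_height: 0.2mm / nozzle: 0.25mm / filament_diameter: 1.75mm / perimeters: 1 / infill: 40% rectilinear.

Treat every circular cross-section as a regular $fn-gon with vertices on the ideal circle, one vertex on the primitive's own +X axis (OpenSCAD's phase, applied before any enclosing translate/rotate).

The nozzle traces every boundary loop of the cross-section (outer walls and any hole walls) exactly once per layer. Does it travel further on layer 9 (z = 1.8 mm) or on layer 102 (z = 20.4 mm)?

layer 102 (z = 20.4 mm)

Layer 9 (z = 1.8): the cube (footprint 27.5×25) is included at this height (perimeter 105.00 mm); the cylinder at (16, 6) is absent (z outside [7.5, 21]); Taking the first minus the rest: none of the subtracted shapes is present at this height, so the 27.5×25 cube is unchanged — boundary = 105.00 mm. So its perimeter = 105.00 mm. Layer 102 (z = 20.4): the cube (footprint 27.5×25) is included at this height (perimeter 105.00 mm); the r=10 cylinder at (16, 6) gives a regular 12-gon of circumradius 10 (constant along its height) (perimeter = 2·12·10.000·sin(180°/12) = 62.12 mm); Subtracting the remaining from the first: starting from the 27.5×25 cube, the r=10 cylinder at (16, 6) partially overlaps it — only the 259.62 mm² overlap (of its 300.00 mm²) is removed, clipping the outline — boundary = 133.92 mm. So its perimeter = 133.92 mm. Layer 102 is larger (133.92 vs 105.00 mm).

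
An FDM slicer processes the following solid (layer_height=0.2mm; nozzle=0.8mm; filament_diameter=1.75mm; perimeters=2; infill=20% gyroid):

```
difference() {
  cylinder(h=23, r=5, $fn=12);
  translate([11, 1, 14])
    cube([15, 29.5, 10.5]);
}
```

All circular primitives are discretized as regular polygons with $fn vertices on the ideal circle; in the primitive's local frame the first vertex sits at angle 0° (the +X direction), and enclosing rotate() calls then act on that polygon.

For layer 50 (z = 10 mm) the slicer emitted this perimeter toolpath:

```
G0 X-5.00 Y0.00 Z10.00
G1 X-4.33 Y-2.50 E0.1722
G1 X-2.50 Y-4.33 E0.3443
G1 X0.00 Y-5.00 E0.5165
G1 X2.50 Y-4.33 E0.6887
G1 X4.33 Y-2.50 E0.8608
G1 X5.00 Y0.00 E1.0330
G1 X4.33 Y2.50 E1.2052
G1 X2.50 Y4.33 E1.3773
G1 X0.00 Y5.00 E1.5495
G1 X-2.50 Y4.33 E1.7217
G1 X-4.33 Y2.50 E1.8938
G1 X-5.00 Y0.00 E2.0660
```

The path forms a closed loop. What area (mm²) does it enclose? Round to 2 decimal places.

Apply the shoelace formula to the sequence of (X, Y) vertices; enclosed area = 75.00 mm².

75.00 mm²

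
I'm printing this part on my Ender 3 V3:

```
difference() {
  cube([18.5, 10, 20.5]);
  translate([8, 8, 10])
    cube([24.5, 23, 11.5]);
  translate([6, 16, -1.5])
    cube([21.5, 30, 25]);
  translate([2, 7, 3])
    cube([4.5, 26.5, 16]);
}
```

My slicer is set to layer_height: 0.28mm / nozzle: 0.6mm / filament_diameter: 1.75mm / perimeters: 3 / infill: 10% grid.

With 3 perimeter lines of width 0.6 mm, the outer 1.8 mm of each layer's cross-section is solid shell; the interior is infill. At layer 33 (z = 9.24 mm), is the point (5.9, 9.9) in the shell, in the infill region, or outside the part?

At z = 9.24 mm: the cube is present — its section is the full 18.5×10 rectangle; the cube at (8, 8) is absent (z outside [10, 21.5]); the cube at (6, 16) is present — its section is the full 21.5×30 rectangle; the cube at (2, 7) (footprint 4.5×26.5) is included at this height; Subtracting the remaining from the first: starting from the 18.5×10 cube, the 21.5×30 cube at (6, 16) misses the remaining region (no effect); the 4.5×26.5 cube at (2, 7) partially overlaps it — only the 13.50 mm² overlap (of its 119.25 mm²) is removed, clipping the outline — 1 connected region. Overall, the cross-section is a single solid region. The nearest boundary edge runs (6.50, 7.00)→(6.50, 10.00); distance from the point to it = 0.60 mm. The point is not inside any of the regions above, so it lies outside the cross-section (0.60 mm from the nearest boundary).

outside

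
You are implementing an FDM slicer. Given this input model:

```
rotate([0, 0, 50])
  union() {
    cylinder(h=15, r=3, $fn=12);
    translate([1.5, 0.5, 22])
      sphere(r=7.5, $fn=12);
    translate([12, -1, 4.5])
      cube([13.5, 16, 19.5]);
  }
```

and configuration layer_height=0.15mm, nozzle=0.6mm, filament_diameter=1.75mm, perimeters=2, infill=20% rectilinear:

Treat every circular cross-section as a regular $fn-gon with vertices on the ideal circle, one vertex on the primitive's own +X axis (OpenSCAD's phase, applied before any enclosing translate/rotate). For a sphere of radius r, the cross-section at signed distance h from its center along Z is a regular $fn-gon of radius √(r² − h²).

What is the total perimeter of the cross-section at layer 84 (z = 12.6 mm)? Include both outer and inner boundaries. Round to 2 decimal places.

77.63 mm

At z = 12.6 mm: the r=3 cylinder gives a regular 12-gon of circumradius 3 (constant along its height) (perimeter = 2·12·3.000·sin(180°/12) = 18.63 mm); the sphere at (1.5, 0.5) is absent (|z−center|=9.400 > r=7.5); the 13.5×16 cube at (12, -1) contributes its full rectangle (perimeter 59.00 mm); Merging all regions: the 2 present regions are separate (no shared area or edge), so areas and boundary lengths simply add and each stays a separate island — boundary = 77.63 mm; (whole slice rotated 50° about Z — lengths, areas and connectivity unchanged). Overall, the cross-section has 2 separate islands. Total boundary length (outer) = 77.63 mm.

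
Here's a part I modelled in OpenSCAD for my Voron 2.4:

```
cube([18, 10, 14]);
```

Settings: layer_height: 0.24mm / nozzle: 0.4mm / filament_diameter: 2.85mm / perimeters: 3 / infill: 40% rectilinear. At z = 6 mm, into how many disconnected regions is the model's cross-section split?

1

At z = 6 mm: the cube is present — its section is the full 18×10 rectangle. The result has 1 disconnected region.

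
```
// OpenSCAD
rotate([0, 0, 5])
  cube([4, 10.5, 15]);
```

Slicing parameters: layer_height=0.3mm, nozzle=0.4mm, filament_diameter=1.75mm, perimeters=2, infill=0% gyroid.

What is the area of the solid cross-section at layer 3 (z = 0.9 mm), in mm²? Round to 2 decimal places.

42.00 mm²

At z = 0.9 mm: the cube is present — its section is the full 4×10.5 rectangle (area 42.00 mm²); (whole slice rotated 5° about Z — lengths, areas and connectivity unchanged). Overall, the cross-section is a single solid region. Net area = 42.00 mm².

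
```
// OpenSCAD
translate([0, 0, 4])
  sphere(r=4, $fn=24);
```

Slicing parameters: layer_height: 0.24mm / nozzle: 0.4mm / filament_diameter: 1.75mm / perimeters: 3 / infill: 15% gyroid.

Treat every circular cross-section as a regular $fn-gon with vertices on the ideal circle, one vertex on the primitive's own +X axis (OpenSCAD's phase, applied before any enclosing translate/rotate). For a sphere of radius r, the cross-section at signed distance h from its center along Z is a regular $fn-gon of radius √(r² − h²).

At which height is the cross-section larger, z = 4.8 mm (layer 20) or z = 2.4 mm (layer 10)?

Layer 20 (z = 4.8): the r=4 sphere contributes a regular 24-gon of circumradius √(4²−0.8²) = 3.919 (area = (24/2)·3.919²·sin(360°/24) = 47.71 mm²). So its area = 47.71 mm². Layer 10 (z = 2.4): the r=4 sphere slices to a regular 24-gon of circumradius 3.666 (√(r²−h²) with h=1.6 from center) (area = (24/2)·3.666²·sin(360°/24) = 41.74 mm²). So its area = 41.74 mm². Layer 20 is larger (47.71 vs 41.74 mm²).

layer 20 (z = 4.8 mm)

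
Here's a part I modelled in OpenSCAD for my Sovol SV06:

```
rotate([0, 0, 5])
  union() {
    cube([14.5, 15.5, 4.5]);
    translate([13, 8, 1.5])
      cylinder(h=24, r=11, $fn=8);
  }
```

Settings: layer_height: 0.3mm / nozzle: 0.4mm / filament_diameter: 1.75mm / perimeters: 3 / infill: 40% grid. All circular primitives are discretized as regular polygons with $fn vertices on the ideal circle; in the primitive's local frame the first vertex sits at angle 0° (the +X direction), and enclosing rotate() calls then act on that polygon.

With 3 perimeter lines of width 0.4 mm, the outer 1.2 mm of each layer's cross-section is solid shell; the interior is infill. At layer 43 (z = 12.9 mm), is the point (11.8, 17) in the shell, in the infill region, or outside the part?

At z = 12.9 mm: the cube is absent (z outside [0, 4.5]); the cylinder at (13, 8): section is a regular 8-gon, circumradius r=11; Combining (union): only the r=11 cylinder at (13, 8) is present, so the union is just that shape — 1 connected region; (whole slice rotated 5° about Z — lengths, areas and connectivity unchanged). Overall, the cross-section is a single solid region. Undo the 5° rotation: the query point maps to (13.237, 15.907) in the un-rotated model frame. The nearest boundary edge runs (20.78, 15.78)→(13.00, 19.00); distance from the point to it = 2.77 mm. The point is inside the cross-section and 2.77 mm from the nearest boundary — more than the 1.2 mm shell width (3 × 0.4), so it's in the infill interior.

infill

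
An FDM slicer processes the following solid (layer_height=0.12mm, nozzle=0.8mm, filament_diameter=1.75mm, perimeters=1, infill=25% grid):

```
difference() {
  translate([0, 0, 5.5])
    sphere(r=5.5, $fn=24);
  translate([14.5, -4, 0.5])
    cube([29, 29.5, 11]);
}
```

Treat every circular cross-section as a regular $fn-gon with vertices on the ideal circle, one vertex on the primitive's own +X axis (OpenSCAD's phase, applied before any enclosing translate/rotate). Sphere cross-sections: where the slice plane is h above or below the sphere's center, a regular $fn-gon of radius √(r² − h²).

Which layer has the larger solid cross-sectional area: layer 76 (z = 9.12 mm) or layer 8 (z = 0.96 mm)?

Layer 76 (z = 9.12): the sphere: section is a regular 24-gon, circumradius = √(r²−h²) = √(5.5²−3.62²) = 4.141 (area = (24/2)·4.141²·sin(360°/24) = 53.25 mm²); the 29×29.5 cube at (14.5, -4) contributes its full rectangle (area 855.50 mm²); Taking the first minus the rest: starting from the r=5.5 sphere (53.25 mm²), the 29×29.5 cube at (14.5, -4) misses the remaining region (no effect) — area = 53.25 mm². So its area = 53.25 mm². Layer 8 (z = 0.96): the r=5.5 sphere contributes a regular 24-gon of circumradius √(5.5²−4.54²) = 3.105 (area = (24/2)·3.105²·sin(360°/24) = 29.94 mm²); the cube at (14.5, -4) is present — its section is the full 29×29.5 rectangle (area 855.50 mm²); Taking the first minus the rest: starting from the r=5.5 sphere (29.94 mm²), the 29×29.5 cube at (14.5, -4) misses the remaining region (no effect) — area = 29.94 mm². So its area = 29.94 mm². Layer 76 is larger (53.25 vs 29.94 mm²).

layer 76 (z = 9.12 mm)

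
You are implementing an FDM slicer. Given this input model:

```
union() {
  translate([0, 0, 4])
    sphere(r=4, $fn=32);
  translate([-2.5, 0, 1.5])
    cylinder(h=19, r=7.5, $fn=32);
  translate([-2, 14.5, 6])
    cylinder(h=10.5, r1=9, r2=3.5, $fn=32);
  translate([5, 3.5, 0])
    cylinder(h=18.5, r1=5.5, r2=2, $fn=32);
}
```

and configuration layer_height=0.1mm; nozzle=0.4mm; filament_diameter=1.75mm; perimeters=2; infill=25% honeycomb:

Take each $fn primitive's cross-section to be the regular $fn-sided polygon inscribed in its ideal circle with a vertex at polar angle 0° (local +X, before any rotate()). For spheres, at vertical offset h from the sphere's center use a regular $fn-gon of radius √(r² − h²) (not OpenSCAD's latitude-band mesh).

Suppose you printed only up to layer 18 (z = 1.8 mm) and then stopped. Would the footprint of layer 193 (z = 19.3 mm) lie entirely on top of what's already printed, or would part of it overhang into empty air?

Compare the two slices. At z = 1.8: the r=4 sphere slices to a regular 32-gon of circumradius 3.341 (√(r²−h²) with h=2.2 from center) (area = (32/2)·3.341²·sin(360°/32) = 34.84 mm²); the r=7.5 cylinder at (-2.5, 0) gives a regular 32-gon of circumradius 7.5 (constant along its height) (area = (32/2)·7.500²·sin(360°/32) = 175.58 mm²); the cone at (-2, 14.5) is not intersected at this z (z outside [6, 16.5]); the cone at (5, 3.5) (r1=5.5→r2=2) has section circumradius 5.159 here — a regular 32-gon (area = (32/2)·5.159²·sin(360°/32) = 83.09 mm²); Merging all regions: the regions partially overlap — summed areas 293.51 mm² minus the doubly-counted overlap 62.71 mm² gives 230.80 mm² — area = 230.80 mm². At z = 19.3: the sphere is not intersected at this z (|z−center|=15.300 > r=4); the r=7.5 cylinder at (-2.5, 0) contributes a regular 32-gon of circumradius 7.5 (area = (32/2)·7.500²·sin(360°/32) = 175.58 mm²); the cone at (-2, 14.5) is not intersected at this z (z outside [6, 16.5]); the cone at (5, 3.5) does not reach this height (z outside [0, 18.5]); Combining (union): only the r=7.5 cylinder at (-2.5, 0) is present, so the union is just that shape — area = 175.58 mm². Checking containment: the cross-section at z = 19.3 is a subset of the cross-section at z = 1.8.

entirely on top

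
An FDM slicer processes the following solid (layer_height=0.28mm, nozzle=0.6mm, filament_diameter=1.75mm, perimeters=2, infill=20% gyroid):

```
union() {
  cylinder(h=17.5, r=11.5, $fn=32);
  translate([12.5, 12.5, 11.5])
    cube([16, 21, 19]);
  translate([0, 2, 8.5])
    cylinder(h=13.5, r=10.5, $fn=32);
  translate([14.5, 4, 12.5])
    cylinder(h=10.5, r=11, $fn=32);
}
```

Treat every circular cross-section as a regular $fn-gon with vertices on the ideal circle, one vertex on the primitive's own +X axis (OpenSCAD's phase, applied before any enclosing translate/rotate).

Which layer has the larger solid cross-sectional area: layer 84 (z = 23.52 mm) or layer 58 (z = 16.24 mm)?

Layer 84 (z = 23.52): the cylinder is absent (z outside [0, 17.5]); the cube at (12.5, 12.5) is present — its section is the full 16×21 rectangle (area 336.00 mm²); the cylinder at (0, 2) is absent (z outside [8.5, 22]); the cylinder at (14.5, 4) is absent (z outside [12.5, 23]); Combining (union): only the 16×21 cube at (12.5, 12.5) is present, so the union is just that shape — area = 336.00 mm². So its area = 336.00 mm². Layer 58 (z = 16.24): the r=11.5 cylinder contributes a regular 32-gon of circumradius 11.5 (area = (32/2)·11.500²·sin(360°/32) = 412.81 mm²); the cube at (12.5, 12.5) is present — its section is the full 16×21 rectangle (area 336.00 mm²); the r=10.5 cylinder at (0, 2) gives a regular 32-gon of circumradius 10.5 (constant along its height) (area = (32/2)·10.500²·sin(360°/32) = 344.14 mm²); the cylinder at (14.5, 4): section is a regular 32-gon, circumradius r=11 (area = (32/2)·11.000²·sin(360°/32) = 377.69 mm²); Taking the union: the regions partially overlap — summed areas 1470.65 mm² minus the doubly-counted overlap 432.75 mm² gives 1037.89 mm² — area = 1037.89 mm². So its area = 1037.89 mm². Layer 58 is larger (1037.89 vs 336.00 mm²).

layer 58 (z = 16.24 mm)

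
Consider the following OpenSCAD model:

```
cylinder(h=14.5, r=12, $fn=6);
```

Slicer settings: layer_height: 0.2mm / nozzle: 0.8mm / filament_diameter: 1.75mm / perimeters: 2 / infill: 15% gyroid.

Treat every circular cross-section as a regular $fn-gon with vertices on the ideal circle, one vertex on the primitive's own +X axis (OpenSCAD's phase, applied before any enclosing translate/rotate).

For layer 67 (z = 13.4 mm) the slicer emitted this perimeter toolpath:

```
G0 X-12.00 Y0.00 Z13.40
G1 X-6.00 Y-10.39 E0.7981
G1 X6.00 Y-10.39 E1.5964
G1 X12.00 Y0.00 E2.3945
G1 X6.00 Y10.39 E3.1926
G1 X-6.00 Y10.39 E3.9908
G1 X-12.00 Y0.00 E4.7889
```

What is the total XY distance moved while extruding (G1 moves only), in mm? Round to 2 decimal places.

Sum the Euclidean lengths of each G1 segment: total = 71.99 mm.

71.99 mm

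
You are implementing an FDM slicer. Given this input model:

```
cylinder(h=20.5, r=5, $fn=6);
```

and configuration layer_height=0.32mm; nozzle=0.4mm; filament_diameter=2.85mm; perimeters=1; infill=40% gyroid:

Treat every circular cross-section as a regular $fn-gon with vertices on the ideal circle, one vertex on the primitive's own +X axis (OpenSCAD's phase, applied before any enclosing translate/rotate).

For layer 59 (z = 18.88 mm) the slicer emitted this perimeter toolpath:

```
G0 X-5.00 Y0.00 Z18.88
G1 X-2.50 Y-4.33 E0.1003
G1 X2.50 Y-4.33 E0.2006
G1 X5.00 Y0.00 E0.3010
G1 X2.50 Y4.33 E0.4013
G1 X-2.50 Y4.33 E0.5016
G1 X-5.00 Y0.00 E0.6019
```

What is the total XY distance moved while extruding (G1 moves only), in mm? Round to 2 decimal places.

Sum the Euclidean lengths of each G1 segment: total = 30.00 mm.

30.00 mm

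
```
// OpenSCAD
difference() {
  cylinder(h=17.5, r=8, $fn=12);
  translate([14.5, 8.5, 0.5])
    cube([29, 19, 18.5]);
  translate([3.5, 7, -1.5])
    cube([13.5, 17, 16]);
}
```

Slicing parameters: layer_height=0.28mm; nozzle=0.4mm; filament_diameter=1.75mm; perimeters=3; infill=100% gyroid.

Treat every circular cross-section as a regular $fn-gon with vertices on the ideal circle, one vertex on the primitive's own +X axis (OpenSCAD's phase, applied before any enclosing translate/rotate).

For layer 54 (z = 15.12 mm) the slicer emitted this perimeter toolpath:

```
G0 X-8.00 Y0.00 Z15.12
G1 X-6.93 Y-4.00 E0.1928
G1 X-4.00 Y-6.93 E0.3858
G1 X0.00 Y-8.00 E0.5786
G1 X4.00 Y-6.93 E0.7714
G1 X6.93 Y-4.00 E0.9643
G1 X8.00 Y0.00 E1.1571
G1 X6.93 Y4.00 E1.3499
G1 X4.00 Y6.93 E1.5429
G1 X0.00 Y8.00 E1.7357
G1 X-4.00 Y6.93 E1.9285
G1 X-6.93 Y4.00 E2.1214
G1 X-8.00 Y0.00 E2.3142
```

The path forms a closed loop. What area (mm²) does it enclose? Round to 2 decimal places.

192.05 mm²

Apply the shoelace formula to the sequence of (X, Y) vertices; enclosed area = 192.05 mm².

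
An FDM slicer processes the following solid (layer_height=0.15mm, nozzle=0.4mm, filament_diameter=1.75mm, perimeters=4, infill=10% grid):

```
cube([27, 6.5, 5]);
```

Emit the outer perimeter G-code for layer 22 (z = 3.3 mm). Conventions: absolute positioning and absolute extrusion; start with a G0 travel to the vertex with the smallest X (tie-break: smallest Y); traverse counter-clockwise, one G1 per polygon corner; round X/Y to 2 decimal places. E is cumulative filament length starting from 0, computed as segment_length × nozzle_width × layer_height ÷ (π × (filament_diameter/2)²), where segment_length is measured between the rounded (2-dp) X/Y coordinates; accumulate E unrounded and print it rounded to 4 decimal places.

G0 X0.00 Y0.00 Z3.30
G1 X27.00 Y0.00 E0.6735
G1 X27.00 Y6.50 E0.8357
G1 X0.00 Y6.50 E1.5092
G1 X0.00 Y0.00 E1.6713

At z = 3.3 mm: the cube (footprint 27×6.5) is included at this height. The outline is a single polygon with 4 vertices. Extrusion per mm of travel: 0.4 × 0.15 / (π × 0.875²) = 0.024945. Accumulating E over each segment gives final E = 1.6713.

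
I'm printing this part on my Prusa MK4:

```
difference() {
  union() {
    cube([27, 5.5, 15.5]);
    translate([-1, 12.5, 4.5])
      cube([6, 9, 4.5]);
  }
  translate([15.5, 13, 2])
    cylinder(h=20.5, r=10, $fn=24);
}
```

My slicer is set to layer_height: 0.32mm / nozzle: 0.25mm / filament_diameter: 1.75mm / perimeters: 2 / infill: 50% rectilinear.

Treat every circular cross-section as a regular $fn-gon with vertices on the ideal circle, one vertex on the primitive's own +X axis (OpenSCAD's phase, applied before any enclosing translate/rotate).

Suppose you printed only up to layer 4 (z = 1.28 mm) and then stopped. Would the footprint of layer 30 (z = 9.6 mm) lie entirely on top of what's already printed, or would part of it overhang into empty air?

Compare the two slices. At z = 1.28: the cube is present — its section is the full 27×5.5 rectangle (area 148.50 mm²); the cube at (-1, 12.5) is absent (z outside [4.5, 9]); Merging all regions: only the 27×5.5 cube is present, so the union is just that shape — area = 148.50 mm²; the cylinder at (15.5, 13) is not intersected at this z (z outside [2, 22.5]); After the difference (first − rest): none of the subtracted shapes is present at this height, so the result so far is unchanged — area = 148.50 mm². At z = 9.6: the 27×5.5 cube contributes its full rectangle (area 148.50 mm²); the cube at (-1, 12.5) does not reach this height (z outside [4.5, 9]); Merging all regions: only the 27×5.5 cube is present, so the union is just that shape — area = 148.50 mm²; the r=10 cylinder at (15.5, 13) gives a regular 24-gon of circumradius 10 (constant along its height) (area = (24/2)·10.000²·sin(360°/24) = 310.58 mm²); After the difference (first − rest): starting from that combined region (148.50 mm²), the r=10 cylinder at (15.5, 13) partially overlaps it — only the 21.82 mm² overlap (of its 310.58 mm²) is removed, clipping the outline — area = 126.68 mm². Checking containment: the cross-section at z = 9.6 is a subset of the cross-section at z = 1.28.

entirely on top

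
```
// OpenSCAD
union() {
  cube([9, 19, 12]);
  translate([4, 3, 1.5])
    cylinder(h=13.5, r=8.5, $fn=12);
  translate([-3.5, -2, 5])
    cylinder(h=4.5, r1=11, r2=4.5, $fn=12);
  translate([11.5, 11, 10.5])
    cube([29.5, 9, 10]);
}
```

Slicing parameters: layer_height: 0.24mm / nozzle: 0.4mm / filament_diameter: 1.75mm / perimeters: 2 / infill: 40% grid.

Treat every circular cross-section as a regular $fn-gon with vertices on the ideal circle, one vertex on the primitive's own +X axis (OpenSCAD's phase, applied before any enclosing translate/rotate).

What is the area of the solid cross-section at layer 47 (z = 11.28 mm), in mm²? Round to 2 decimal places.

555.45 mm²

At z = 11.28 mm: the cube is present — its section is the full 9×19 rectangle (area 171.00 mm²); the r=8.5 cylinder at (4, 3) gives a regular 12-gon of circumradius 8.5 (constant along its height) (area = (12/2)·8.500²·sin(360°/12) = 216.75 mm²); the cone at (-3.5, -2) does not reach this height (z outside [5, 9.5]); the 29.5×9 cube at (11.5, 11) contributes its full rectangle (area 265.50 mm²); Merging all regions: the regions partially overlap — summed areas 653.25 mm² minus the doubly-counted overlap 97.80 mm² gives 555.45 mm² — area = 555.45 mm². Overall, the cross-section has 2 separate islands. Net area = 555.45 mm².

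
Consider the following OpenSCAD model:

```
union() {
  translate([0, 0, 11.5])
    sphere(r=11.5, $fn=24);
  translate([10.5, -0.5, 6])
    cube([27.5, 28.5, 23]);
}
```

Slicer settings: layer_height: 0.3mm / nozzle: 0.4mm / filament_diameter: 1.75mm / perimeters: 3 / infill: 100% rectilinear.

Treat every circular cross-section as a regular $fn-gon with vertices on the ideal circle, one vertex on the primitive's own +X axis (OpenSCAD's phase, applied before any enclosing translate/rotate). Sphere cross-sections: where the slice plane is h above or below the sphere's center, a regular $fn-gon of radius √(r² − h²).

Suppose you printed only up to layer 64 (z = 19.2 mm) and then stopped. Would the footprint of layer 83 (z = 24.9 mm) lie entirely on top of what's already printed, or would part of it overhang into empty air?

Compare the two slices. At z = 19.2: the r=11.5 sphere contributes a regular 24-gon of circumradius √(11.5²−7.7²) = 8.542 (area = (24/2)·8.542²·sin(360°/24) = 226.60 mm²); the cube at (10.5, -0.5) (footprint 27.5×28.5) is included at this height (area 783.75 mm²); Combining (union): the 2 present regions are separate (no shared area or edge), so areas and boundary lengths simply add and each stays a separate island — area = 1010.35 mm². At z = 24.9: the sphere does not reach this height (|z−center|=13.400 > r=11.5); the 27.5×28.5 cube at (10.5, -0.5) contributes its full rectangle (area 783.75 mm²); Combining (union): only the 27.5×28.5 cube at (10.5, -0.5) is present, so the union is just that shape — area = 783.75 mm². Checking containment: the cross-section at z = 24.9 is a subset of the cross-section at z = 19.2.

entirely on top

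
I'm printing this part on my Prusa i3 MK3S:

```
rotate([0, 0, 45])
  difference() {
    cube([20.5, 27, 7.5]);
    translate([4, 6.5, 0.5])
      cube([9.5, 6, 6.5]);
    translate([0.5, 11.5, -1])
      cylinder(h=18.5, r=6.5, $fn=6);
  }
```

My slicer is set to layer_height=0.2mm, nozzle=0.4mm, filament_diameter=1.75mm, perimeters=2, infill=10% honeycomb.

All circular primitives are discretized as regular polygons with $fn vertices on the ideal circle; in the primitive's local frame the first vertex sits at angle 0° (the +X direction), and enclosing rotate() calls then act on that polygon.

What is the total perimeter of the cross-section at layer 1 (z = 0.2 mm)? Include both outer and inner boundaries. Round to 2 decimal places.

At z = 0.2 mm: the cube is present — its section is the full 20.5×27 rectangle (perimeter 95.00 mm); the cube at (4, 6.5) does not reach this height (z outside [0.5, 7]); the r=6.5 cylinder at (0.5, 11.5) contributes a regular 6-gon of circumradius 6.5 (perimeter = 2·6·6.500·sin(180°/6) = 39.00 mm); After the difference (first − rest): starting from the 20.5×27 cube, the r=6.5 cylinder at (0.5, 11.5) partially overlaps it — only the 60.51 mm² overlap (of its 109.77 mm²) is removed, clipping the outline — boundary = 104.24 mm; (rotated 45° about Z; rotation is an isometry so areas/perimeters/island counts are preserved). Overall, the cross-section is a single solid region. Total boundary length (outer) = 104.24 mm.

104.24 mm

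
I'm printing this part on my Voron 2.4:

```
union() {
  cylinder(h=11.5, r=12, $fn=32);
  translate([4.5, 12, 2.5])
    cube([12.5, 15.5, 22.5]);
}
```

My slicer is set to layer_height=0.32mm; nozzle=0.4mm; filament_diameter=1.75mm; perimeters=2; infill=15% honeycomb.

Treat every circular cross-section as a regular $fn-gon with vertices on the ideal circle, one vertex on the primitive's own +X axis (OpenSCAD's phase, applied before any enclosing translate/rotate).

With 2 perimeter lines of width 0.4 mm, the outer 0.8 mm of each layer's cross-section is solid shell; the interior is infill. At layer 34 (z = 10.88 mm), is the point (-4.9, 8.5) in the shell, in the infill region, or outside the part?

At z = 10.88 mm: the cylinder: section is a regular 32-gon, circumradius r=12; the cube at (4.5, 12) is present — its section is the full 12.5×15.5 rectangle; Combining (union): the 2 present regions are separate (no shared area or edge), so areas and boundary lengths simply add and each stays a separate island — 2 connected regions. Overall, the cross-section has 2 separate islands. The nearest boundary edge runs (-6.67, 9.98)→(-4.59, 11.09); distance from the point to it = 2.14 mm. (Shell/infill is judged within the island containing the point — the largest one.) The point is inside the cross-section and 2.14 mm from the nearest boundary — more than the 0.8 mm shell width (2 × 0.4), so it's in the infill interior.

infill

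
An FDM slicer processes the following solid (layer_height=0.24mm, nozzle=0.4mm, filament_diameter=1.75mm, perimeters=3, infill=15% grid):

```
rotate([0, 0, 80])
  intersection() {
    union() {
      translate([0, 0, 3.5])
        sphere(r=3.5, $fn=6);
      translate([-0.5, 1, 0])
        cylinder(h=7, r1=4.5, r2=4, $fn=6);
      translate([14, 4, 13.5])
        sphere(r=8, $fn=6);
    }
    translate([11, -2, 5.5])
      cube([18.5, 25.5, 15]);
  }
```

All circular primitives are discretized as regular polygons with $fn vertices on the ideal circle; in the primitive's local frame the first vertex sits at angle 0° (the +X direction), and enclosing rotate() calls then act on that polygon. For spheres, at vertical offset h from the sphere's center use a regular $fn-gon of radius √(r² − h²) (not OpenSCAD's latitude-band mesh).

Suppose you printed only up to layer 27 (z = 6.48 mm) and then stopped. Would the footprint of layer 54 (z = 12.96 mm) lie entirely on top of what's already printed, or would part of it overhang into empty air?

part overhangs

Compare the two slices. At z = 6.48: the r=3.5 sphere contributes a regular 6-gon of circumradius √(3.5²−2.98²) = 1.836 (area = (6/2)·1.836²·sin(360°/6) = 8.75 mm²); the cone at (-0.5, 1) (r1=4.5→r2=4) has section circumradius 4.037 here — a regular 6-gon (area = (6/2)·4.037²·sin(360°/6) = 42.34 mm²); the r=8 sphere at (14, 4) slices to a regular 6-gon of circumradius 3.837 (√(r²−h²) with h=7.02 from center) (area = (6/2)·3.837²·sin(360°/6) = 38.24 mm²); Merging all regions: the regions partially overlap — summed areas 89.34 mm² minus the doubly-counted overlap 8.75 mm² gives 80.59 mm² — area = 80.59 mm²; the cube at (11, -2) is present — its section is the full 18.5×25.5 rectangle (area 471.75 mm²); Keeping only the common overlap: the 18.5×25.5 cube at (11, -2) partially overlaps the result so far; clipping to the common part keeps 37.03 mm² — area = 37.03 mm²; (rotated 80° about Z; rotation is an isometry so areas/perimeters/island counts are preserved). At z = 12.96: the sphere does not reach this height (|z−center|=9.460 > r=3.5); the cone at (-0.5, 1) is not intersected at this z (z outside [0, 7]); the r=8 sphere at (14, 4) contributes a regular 6-gon of circumradius √(8²−0.54²) = 7.982 (area = (6/2)·7.982²·sin(360°/6) = 165.52 mm²); Combining (union): only the r=8 sphere at (14, 4) is present, so the union is just that shape — area = 165.52 mm²; the cube at (11, -2) (footprint 18.5×25.5) is included at this height (area 471.75 mm²); Taking the intersection: the 18.5×25.5 cube at (11, -2) partially overlaps the result so far; clipping to the common part keeps 117.62 mm² — area = 117.62 mm²; (whole slice rotated 80° about Z — lengths, areas and connectivity unchanged). Checking containment: at z = 12.96 the cross-section extends beyond the z = 6.48 cross-section by about 80.58 mm².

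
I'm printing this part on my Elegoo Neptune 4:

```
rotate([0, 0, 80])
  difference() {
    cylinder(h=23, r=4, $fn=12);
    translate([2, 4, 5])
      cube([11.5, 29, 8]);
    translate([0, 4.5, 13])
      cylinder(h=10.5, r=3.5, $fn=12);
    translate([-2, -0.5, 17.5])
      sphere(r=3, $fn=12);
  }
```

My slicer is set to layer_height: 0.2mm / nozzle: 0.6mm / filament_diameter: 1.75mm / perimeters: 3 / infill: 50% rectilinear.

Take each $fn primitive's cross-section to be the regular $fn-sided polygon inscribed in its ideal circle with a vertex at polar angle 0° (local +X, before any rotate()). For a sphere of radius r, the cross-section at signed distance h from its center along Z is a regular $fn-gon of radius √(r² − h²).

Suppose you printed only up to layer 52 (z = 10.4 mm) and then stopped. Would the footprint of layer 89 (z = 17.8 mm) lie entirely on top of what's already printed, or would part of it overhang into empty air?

entirely on top

Compare the two slices. At z = 10.4: the r=4 cylinder gives a regular 12-gon of circumradius 4 (constant along its height) (area = (12/2)·4.000²·sin(360°/12) = 48.00 mm²); the cube at (2, 4) (footprint 11.5×29) is included at this height (area 333.50 mm²); the cylinder at (0, 4.5) is absent (z outside [13, 23.5]); the sphere at (-2, -0.5) is not intersected at this z (|z−center|=7.100 > r=3); Taking the first minus the rest: starting from the r=4 cylinder (48.00 mm²), the 11.5×29 cube at (2, 4) misses the remaining region (no effect) — area = 48.00 mm²; (whole slice rotated 80° about Z — lengths, areas and connectivity unchanged). At z = 17.8: the cylinder: section is a regular 12-gon, circumradius r=4 (area = (12/2)·4.000²·sin(360°/12) = 48.00 mm²); the cube at (2, 4) does not reach this height (z outside [5, 13]); the r=3.5 cylinder at (0, 4.5) gives a regular 12-gon of circumradius 3.5 (constant along its height) (area = (12/2)·3.500²·sin(360°/12) = 36.75 mm²); the r=3 sphere at (-2, -0.5) slices to a regular 12-gon of circumradius 2.985 (√(r²−h²) with h=0.3 from center) (area = (12/2)·2.985²·sin(360°/12) = 26.73 mm²); Taking the first minus the rest: starting from the r=4 cylinder (48.00 mm²), the r=3.5 cylinder at (0, 4.5) partially overlaps it — only the 11.33 mm² overlap (of its 36.75 mm²) is removed, clipping the outline; the r=3 sphere at (-2, -0.5) partially overlaps it — only the 19.64 mm² overlap (of its 26.73 mm²) is removed, clipping the outline — area = 17.03 mm²; (whole slice rotated 80° about Z — lengths, areas and connectivity unchanged). Checking containment: the cross-section at z = 17.8 is a subset of the cross-section at z = 10.4.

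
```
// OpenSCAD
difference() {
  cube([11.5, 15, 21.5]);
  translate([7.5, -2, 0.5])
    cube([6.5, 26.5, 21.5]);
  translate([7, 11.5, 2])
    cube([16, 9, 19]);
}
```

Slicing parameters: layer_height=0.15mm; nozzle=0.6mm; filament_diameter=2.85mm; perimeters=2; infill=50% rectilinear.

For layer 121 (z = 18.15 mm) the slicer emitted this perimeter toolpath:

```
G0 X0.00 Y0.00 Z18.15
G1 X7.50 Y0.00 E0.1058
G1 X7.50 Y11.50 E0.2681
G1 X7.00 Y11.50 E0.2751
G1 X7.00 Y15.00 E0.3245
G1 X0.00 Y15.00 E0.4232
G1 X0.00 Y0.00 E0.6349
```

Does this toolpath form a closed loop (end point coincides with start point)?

Start point (G0): (0.00, 0.00). End point (last G1): the path returns to the start — closed.

yes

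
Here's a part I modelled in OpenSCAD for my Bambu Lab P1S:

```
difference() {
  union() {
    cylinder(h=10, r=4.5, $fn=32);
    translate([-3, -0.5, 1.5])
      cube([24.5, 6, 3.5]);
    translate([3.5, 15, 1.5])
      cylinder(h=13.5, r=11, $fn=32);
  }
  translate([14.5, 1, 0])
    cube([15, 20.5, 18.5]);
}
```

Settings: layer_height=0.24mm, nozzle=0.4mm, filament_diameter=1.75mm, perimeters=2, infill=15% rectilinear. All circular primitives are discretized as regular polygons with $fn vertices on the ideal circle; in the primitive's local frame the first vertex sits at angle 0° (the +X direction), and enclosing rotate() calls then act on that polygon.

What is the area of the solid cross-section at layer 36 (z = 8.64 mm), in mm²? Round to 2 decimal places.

At z = 8.64 mm: the r=4.5 cylinder contributes a regular 32-gon of circumradius 4.5 (area = (32/2)·4.500²·sin(360°/32) = 63.21 mm²); the cube at (-3, -0.5) is not intersected at this z (z outside [1.5, 5]); the cylinder at (3.5, 15): section is a regular 32-gon, circumradius r=11 (area = (32/2)·11.000²·sin(360°/32) = 377.69 mm²); Combining (union): the regions partially overlap — summed areas 440.90 mm² minus the doubly-counted overlap 0.04 mm² gives 440.86 mm² — area = 440.86 mm²; the 15×20.5 cube at (14.5, 1) contributes its full rectangle (area 307.50 mm²); After the difference (first − rest): starting from the result so far (440.86 mm²), the 15×20.5 cube at (14.5, 1) misses the remaining region (no effect) — area = 440.86 mm². Overall, the cross-section is a single solid region. Net area = 440.86 mm².

440.86 mm²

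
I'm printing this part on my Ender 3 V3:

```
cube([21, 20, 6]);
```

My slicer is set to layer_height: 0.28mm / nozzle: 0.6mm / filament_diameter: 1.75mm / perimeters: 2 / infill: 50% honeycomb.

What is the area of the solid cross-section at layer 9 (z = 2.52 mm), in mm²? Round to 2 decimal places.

At z = 2.52 mm: the 21×20 cube contributes its full rectangle (area 420.00 mm²). Overall, the cross-section is a single solid region. Net area = 420.00 mm².

420.00 mm²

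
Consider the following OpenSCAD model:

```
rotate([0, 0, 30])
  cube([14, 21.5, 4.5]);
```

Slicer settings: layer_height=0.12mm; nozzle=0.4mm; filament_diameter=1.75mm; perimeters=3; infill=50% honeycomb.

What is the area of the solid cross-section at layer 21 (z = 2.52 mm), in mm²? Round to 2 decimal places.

301.00 mm²

At z = 2.52 mm: the cube is present — its section is the full 14×21.5 rectangle (area 301.00 mm²); (whole slice rotated 30° about Z — lengths, areas and connectivity unchanged). Overall, the cross-section is a single solid region. Net area = 301.00 mm².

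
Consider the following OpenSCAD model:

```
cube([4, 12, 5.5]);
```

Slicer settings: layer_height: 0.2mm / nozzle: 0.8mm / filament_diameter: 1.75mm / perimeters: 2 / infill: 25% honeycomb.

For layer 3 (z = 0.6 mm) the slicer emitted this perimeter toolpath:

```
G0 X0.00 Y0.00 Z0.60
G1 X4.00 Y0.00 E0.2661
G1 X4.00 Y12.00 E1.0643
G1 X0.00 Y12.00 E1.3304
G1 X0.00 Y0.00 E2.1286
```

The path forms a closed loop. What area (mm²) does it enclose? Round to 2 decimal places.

48.00 mm²

Apply the shoelace formula to the sequence of (X, Y) vertices; enclosed area = 48.00 mm².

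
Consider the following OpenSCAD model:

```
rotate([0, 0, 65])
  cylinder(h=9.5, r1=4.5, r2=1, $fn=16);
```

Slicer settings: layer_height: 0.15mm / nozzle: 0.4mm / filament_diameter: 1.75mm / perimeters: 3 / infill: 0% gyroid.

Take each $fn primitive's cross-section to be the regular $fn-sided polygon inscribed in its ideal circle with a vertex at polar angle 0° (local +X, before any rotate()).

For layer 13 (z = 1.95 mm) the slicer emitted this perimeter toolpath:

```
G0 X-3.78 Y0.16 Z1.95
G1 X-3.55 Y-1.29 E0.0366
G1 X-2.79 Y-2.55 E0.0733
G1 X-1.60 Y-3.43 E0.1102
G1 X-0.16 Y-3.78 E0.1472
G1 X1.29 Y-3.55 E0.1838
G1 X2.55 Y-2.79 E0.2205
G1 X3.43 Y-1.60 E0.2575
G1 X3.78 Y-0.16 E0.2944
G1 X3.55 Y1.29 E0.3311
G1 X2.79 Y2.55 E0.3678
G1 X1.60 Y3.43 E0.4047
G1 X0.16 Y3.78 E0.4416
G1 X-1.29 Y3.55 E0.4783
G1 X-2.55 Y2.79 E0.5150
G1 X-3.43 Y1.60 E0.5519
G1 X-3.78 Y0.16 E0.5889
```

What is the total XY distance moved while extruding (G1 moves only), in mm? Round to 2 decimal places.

23.61 mm

Sum the Euclidean lengths of each G1 segment: total = 23.61 mm.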